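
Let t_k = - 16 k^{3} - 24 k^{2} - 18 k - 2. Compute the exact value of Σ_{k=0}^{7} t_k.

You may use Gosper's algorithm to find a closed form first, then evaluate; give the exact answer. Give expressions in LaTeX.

Σ = -16424

The ratio is (8*k**3 + 36*k**2 + 57*k + 30)/(8*k**3 + 12*k**2 + 9*k + 1).
Factor: A=1; B=1; C=k**3 + 3*k**2/2 + 9*k/8 + 1/8.
Set up (1)·f(k+1) − (1)·f(k) − (k**3 + 3*k**2/2 + 9*k/8 + 1/8) = 0.
d = 4 from the (0,0,3) case.
Match coefficients ⇒ f(k) = k*(4*k**3 + k - 3)/16.
So s_k = (B(k−1)f/C)·t_k = (k*(4*k**3 + k - 3)/(2*(8*k**3 + 12*k**2 + 9*k + 1)))·t_k = k*(-4*k**3 - k + 3).
Δs = -16*k**3 - 24*k**2 - 18*k - 2, as required.
Evaluate s at k=8 and k=0: -16424 and 0; difference -16424.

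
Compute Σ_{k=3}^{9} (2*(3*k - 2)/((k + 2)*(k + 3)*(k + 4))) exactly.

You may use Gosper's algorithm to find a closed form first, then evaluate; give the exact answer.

Σ = 21/65

r(k) = (k + 2)*(3*k + 1)/((k + 5)*(3*k - 2)) after simplifying.
Gosper form: A/B · C(k+1)/C(k) with A=k + 2, B=k + 5, C=k - 2/3.
Need (k + 2)·f(k+1) − (k + 4)·f(k) = k - 2/3.
From deg A=1, deg B=1, deg C=1: d=2.
Coefficient equations give f(k) = k*(k - 4)/9.
Certificate R = B(k−1)f/C = k*(k - 4)*(k + 4)/(3*(3*k - 2)) gives s_k = 2*k*(k - 4)/(3*(k + 2)*(k + 3)).
Verify: 2*(3*k - 2)/(k**3 + 9*k**2 + 26*k + 24) matches t_k.
Evaluate s at k=10 and k=3: 10/39 and -1/15; difference 21/65.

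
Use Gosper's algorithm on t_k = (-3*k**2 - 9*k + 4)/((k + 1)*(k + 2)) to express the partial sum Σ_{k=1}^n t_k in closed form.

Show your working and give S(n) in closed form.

S(n) = n*(-3*n - 1)/(n + 2)

Step 1: r(k) = (k + 1)*(9*k + 3*(k + 1)**2 + 5)/((k + 3)*(3*k**2 + 9*k - 4)).
A = k + 1, B = k + 3, C = k**2 + 3*k - 4/3.
Key eq: (k + 1)·f(k+1) = (k + 2)·f(k) + (k**2 + 3*k - 4/3).
d = 2 from the (1,1,2) case.
Solve for f: f(k) = k*(3*k - 7)/3 (degree 2 ≤ 2).
Certificate R = B(k−1)f/C = k*(k + 2)*(3*k - 7)/(3*k**2 + 9*k - 4) gives s_k = k*(7 - 3*k)/(k + 1).
Check: Δs_k = (-3*k**2 - 9*k + 4)/(k**2 + 3*k + 2). ✓
Σ_(k=1)^n t_k = s_(n+1) − s_(1) = ((-3*n**2 + n + 4)/(n + 2)) − (2), i.e. n*(-3*n - 1)/(n + 2).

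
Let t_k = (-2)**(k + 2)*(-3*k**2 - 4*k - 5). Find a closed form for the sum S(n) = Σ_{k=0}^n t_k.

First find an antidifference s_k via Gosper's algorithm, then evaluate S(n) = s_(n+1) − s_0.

t_(k+1)/t_k = 2*(-3*k**2 - 10*k - 12)/(3*k**2 + 4*k + 5).
So A=-2 and B=1, with C=k**2 + 4*k/3 + 5/3.
f must satisfy (-2)·f(k+1) − (1)·f(k) = k**2 + 4*k/3 + 5/3.
Degrees (0,0,2) ⇒ d ≤ 2.
A polynomial solution: f(k) = -(k**2 + 1)/3.
So s_k = (B(k−1)f/C)·t_k = (-(k**2 + 1)/(3*k**2 + 4*k + 5))·t_k = (-2)**(k + 2)*(k**2 + 1).
Verify: (-2)**(k + 2)*(-3*k**2 - 4*k - 5) matches t_k.
s_(n+1) = (-2)**(n + 3)*(n**2 + 2*n + 2) and s_(0) = 4, so S(n) = -8*(-2)**n*n**2 - 16*(-2)**n*n - 16*(-2)**n - 4.

S(n) = -8*(-2)**n*n**2 - 16*(-2)**n*n - 16*(-2)**n - 4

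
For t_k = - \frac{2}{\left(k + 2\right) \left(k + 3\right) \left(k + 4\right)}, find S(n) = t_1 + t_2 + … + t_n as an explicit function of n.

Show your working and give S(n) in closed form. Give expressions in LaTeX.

S(n) = \frac{n \left(- n - 7\right)}{12 \left(n^{2} + 7 n + 12\right)}

t_(k+1)/t_k = (k + 2)/(k + 5).
Normal form (A,B,C) = (k + 2, k + 5, 1).
Key eq: (k + 2)·f(k+1) = (k + 4)·f(k) + (1).
Bound: deg f ≤ 2.
Solving with deg f ≤ 2: f(k) = k*(k + 5)/12.
R(k) = B(k−1)·f(k)/C(k) = k*(k + 4)*(k + 5)/12; s_k = R·t_k = k*(-k - 5)/(6*(k + 2)*(k + 3)).
s_(k+1) − s_k = -2/(k**3 + 9*k**2 + 26*k + 24) = t_k.
s_(n+1) = (-n**2 - 7*n - 6)/(6*(n**2 + 7*n + 12)) and s_(1) = -1/12, so S(n) = n*(-n - 7)/(12*(n**2 + 7*n + 12)).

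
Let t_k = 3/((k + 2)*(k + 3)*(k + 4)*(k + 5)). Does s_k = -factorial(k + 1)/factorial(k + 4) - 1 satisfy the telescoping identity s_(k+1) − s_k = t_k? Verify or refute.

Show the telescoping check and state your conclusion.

valid (s_(k+1) − s_k reduces to t_k)

s_(k+1) = -factorial(k + 2)/factorial(k + 5) - 1
s_(k+1) − s_k = 3/((k + 2)*(k + 3)*(k + 4)*(k + 5))
(s_(k+1) − s_k) − t_k = 0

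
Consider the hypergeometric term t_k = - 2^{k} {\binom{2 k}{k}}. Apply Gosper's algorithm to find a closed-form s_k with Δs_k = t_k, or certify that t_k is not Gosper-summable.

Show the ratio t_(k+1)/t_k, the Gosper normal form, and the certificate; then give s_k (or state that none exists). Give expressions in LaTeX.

not Gosper-summable; s_k does not exist

r(k) = 4*(2*k + 1)/(k + 1) after simplifying.
Gosper form: A/B · C(k+1)/C(k) with A=8*k + 4, B=k + 1, C=1.
Need (8*k + 4)·f(k+1) − (k)·f(k) = 1.
deg f ≤ -1 (via 1,1,0).
Negative degree bound (-1): no f exists, t_k not Gosper-summable.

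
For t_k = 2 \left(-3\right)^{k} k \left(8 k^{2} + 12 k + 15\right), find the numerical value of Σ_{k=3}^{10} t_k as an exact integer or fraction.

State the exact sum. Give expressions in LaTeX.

Σ = 884138328

r(k) = 3*(-8*k**3 - 36*k**2 - 63*k - 35)/(k*(8*k**2 + 12*k + 15)) after simplifying.
Take A(k)=-3, B(k)=1, C(k)=k**3 + 3*k**2/2 + 15*k/8.
Solve (-3)·f(k+1) − (1)·f(k) = k**3 + 3*k**2/2 + 15*k/8.
Bound: deg f ≤ 3.
Solving with deg f ≤ 3: f(k) = -(4*k**3 - 3*k**2 + 3*k - 3)/16.
Then R = B(k−1)f/C = -(4*k**3 - 3*k**2 + 3*k - 3)/(2*k*(8*k**2 + 12*k + 15)), so s_k = R(k)·t_k = (-3)**k*(-4*k**3 + 3*k**2 - 3*k + 3).
Check: Δs_k = 2*(-3)**k*k*(8*k**2 + 12*k + 15). ✓
Telescoping: Σ = s_(11) − s_(3) = 884140677 − (2349) = 884138328.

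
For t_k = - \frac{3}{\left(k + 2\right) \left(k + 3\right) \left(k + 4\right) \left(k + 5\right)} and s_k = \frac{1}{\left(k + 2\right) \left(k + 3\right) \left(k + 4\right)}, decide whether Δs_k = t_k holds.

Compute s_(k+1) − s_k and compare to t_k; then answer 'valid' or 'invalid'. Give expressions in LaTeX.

s_(k+1) = 1/((k + 3)*(k + 4)*(k + 5))
s_(k+1) − s_k = -3/((k + 2)*(k + 3)*(k + 4)*(k + 5))
(s_(k+1) − s_k) − t_k = 0

Valid: the claim telescopes to t_k.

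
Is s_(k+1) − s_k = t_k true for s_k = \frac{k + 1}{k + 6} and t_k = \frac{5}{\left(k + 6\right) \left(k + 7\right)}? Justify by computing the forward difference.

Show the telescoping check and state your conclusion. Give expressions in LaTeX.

s_(k+1) = (k + 2)/(k + 7)
s_(k+1) − s_k = 5/(k**2 + 13*k + 42)
(s_(k+1) − s_k) − t_k = 0

valid (s_(k+1) − s_k reduces to t_k)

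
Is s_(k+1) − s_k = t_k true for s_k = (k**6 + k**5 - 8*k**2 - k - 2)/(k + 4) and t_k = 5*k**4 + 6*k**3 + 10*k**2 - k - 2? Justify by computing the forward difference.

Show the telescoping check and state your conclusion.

s_(k+1) = (-k + (k + 1)**6 + (k + 1)**5 - 8*(k + 1)**2 - 3)/(k + 5)
s_(k+1) − s_k = (5*k**6 + 43*k**5 + 110*k**4 + 145*k**3 + 103*k**2 - 26*k - 26)/(k**2 + 9*k + 20)
(s_(k+1) − s_k) − t_k = 2*(-4*k**5 - 27*k**4 - 32*k**3 - 43*k**2 + 6*k + 7)/(k**2 + 9*k + 20)

Invalid: residual 2*(-4*k**5 - 27*k**4 - 32*k**3 - 43*k**2 + 6*k + 7)/(k**2 + 9*k + 20) ≠ 0.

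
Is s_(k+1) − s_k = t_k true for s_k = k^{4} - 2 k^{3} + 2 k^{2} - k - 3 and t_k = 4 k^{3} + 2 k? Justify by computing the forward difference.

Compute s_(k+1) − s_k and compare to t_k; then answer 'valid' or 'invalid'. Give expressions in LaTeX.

Valid — Δs_k = t_k.

s_(k+1) = k**4 + 2*k**3 + 2*k**2 + k - 3
s_(k+1) − s_k = 4*k**3 + 2*k
(s_(k+1) − s_k) − t_k = 0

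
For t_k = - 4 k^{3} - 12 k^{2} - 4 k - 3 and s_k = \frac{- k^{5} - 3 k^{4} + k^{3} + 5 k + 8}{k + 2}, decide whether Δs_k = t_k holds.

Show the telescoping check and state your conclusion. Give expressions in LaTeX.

s_(k+1) = (5*k - (k + 1)**5 - 3*(k + 1)**4 + (k + 1)**3 + 13)/(k + 3)
s_(k+1) − s_k = (-4*k**5 - 29*k**4 - 70*k**3 - 64*k**2 - 31*k - 4)/(k**2 + 5*k + 6)
(s_(k+1) − s_k) − t_k = (3*k**4 + 18*k**3 + 31*k**2 + 8*k + 14)/(k**2 + 5*k + 6)

Invalid: residual \frac{3 k^{4} + 18 k^{3} + 31 k^{2} + 8 k + 14}{k^{2} + 5 k + 6} ≠ 0.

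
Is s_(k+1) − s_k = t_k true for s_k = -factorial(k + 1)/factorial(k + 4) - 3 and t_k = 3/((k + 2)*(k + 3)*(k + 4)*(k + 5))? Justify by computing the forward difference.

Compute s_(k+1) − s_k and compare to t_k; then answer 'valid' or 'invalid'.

valid; difference matches t_k

s_(k+1) = -factorial(k + 2)/factorial(k + 5) - 3
s_(k+1) − s_k = 3/((k + 2)*(k + 3)*(k + 4)*(k + 5))
(s_(k+1) − s_k) − t_k = 0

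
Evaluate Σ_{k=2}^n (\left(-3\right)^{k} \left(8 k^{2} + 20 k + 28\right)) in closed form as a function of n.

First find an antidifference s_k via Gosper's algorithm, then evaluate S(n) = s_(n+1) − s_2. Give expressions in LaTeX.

Ratio r(k) = 3*(-2*k**2 - 9*k - 14)/(2*k**2 + 5*k + 7).
Take A(k)=-3, B(k)=1, C(k)=k**2 + 5*k/2 + 7/2.
Solve (-3)·f(k+1) − (1)·f(k) = k**2 + 5*k/2 + 7/2.
From deg A=0, deg B=0, deg C=2: d=2.
Solving with deg f ≤ 2: f(k) = -(k**2 + k + 2)/4.
R(k) = B(k−1)·f(k)/C(k) = -(k**2 + k + 2)/(2*(2*k**2 + 5*k + 7)); s_k = R·t_k = -2*(-3)**k*(k**2 + k + 2).
Δs = (-3)**k*(8*k**2 + 20*k + 28), as required.
Evaluate: s_(n+1) = 6*(-3)**n*(n**2 + 3*n + 4); subtract s_(2) = -144 ⇒ S(n) = 6*(-3)**n*n**2 + 18*(-3)**n*n + 24*(-3)**n + 144.

S(n) = 6 \left(-3\right)^{n} n^{2} + 18 \left(-3\right)^{n} n + 24 \left(-3\right)^{n} + 144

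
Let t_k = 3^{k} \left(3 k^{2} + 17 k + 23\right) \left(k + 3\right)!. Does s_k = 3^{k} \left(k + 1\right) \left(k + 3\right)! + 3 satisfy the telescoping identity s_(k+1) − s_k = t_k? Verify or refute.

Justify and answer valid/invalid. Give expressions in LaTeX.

s_(k+1) = 3**(k + 1)*(k + 2)*factorial(k + 4) + 3
s_(k+1) − s_k = 3**k*(3*k**2 + 17*k + 23)*factorial(k + 3)
(s_(k+1) − s_k) − t_k = 0

valid; difference matches t_k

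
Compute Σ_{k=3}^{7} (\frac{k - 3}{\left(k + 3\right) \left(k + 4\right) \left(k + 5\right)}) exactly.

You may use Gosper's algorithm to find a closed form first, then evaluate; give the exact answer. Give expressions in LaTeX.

Σ = 5/462

r(k) = (k - 2)*(k + 3)/((k - 3)*(k + 6)) after simplifying.
So A=k + 3 and B=k + 6, with C=k - 3.
f must satisfy (k + 3)·f(k+1) − (k + 5)·f(k) = k - 3.
From deg A=1, deg B=1, deg C=1: d=2.
A polynomial solution: f(k) = -k.
Get s_k = R·t_k = -k/((k + 3)*(k + 4)) with R(k) = B(k−1)f(k)/C(k) = -k*(k + 5)/(k - 3).
Check: Δs_k = (k - 3)/(k**3 + 12*k**2 + 47*k + 60). ✓
Telescoping: Σ = s_(8) − s_(3) = -2/33 − (-1/14) = 5/462.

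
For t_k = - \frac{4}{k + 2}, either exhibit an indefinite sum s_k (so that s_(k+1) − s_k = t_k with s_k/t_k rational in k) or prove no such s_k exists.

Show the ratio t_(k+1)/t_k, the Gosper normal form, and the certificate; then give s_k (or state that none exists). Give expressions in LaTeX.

no hypergeometric antidifference exists

r(k) = (k + 2)/(k + 3) after simplifying.
Factor: A=k + 2; B=k + 3; C=1.
Need (k + 2)·f(k+1) − (k + 2)·f(k) = 1.
d = 0 from the (1,1,0) case.
Write f(k) = c0. Then LHS − RHS = -1, requiring -1 = 0: contradictory. No certificate.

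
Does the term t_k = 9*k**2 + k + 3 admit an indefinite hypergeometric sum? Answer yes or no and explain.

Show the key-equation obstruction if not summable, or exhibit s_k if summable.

Step 1: r(k) = (k + 9*(k + 1)**2 + 4)/(9*k**2 + k + 3).
Normal form (A,B,C) = (1, 1, k**2 + k/9 + 1/3).
f must satisfy (1)·f(k+1) − (1)·f(k) = k**2 + k/9 + 1/3.
Bound: deg f ≤ 3.
A polynomial solution: f(k) = k*(3*k**2 - 4*k + 4)/9.
Get s_k = R·t_k = k*(3*k**2 - 4*k + 4) with R(k) = B(k−1)f(k)/C(k) = k*(3*k**2 - 4*k + 4)/(9*k**2 + k + 3).
Δs = 9*k**2 + k + 3, as required.

Yes. s_k = k*(3*k**2 - 4*k + 4).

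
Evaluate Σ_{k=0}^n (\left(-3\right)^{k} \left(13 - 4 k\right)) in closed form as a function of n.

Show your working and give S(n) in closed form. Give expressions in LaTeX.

The ratio is 3*(9 - 4*k)/(4*k - 13).
So A=-3 and B=1, with C=k - 13/4.
f must satisfy (-3)·f(k+1) − (1)·f(k) = k - 13/4.
d = 1 from the (0,0,1) case.
Solving with deg f ≤ 1: f(k) = -(k - 4)/4.
Certificate R = B(k−1)f/C = -(k - 4)/(4*k - 13) gives s_k = (-3)**k*(k - 4).
s_(k+1) − s_k = (-3)**k*(13 - 4*k) = t_k.
Evaluate: s_(n+1) = (-3)**(n + 1)*(n - 3); subtract s_(0) = -4 ⇒ S(n) = (-3)**(n + 1)*n + (-3)**(n + 2) + 4.

S(n) = \left(-3\right)^{n + 1} n + \left(-3\right)^{n + 2} + 4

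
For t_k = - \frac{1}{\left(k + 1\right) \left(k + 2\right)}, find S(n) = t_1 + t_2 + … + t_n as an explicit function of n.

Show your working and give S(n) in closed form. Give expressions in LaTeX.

r(k) = (k + 1)/(k + 3) after simplifying.
Take A(k)=k + 1, B(k)=k + 3, C(k)=1.
Key eq: (k + 1)·f(k+1) = (k + 2)·f(k) + (1).
Bound: deg f ≤ 1.
Coefficient equations give f(k) = k.
Then R = B(k−1)f/C = k*(k + 2), so s_k = R(k)·t_k = -k/(k + 1).
s_(k+1) − s_k = -1/(k**2 + 3*k + 2) = t_k.
Telescope: S(n) = s_(n+1) − s_(1) = (-n - 1)/(n + 2) − (-1/2) = -n/(2*n + 4).

S(n) = - \frac{n}{2 n + 4}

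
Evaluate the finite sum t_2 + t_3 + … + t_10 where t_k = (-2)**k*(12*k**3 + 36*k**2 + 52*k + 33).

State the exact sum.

Step 1: r(k) = 2*(-12*k**3 - 72*k**2 - 160*k - 133)/(12*k**3 + 36*k**2 + 52*k + 33).
A = -2, B = 1, C = k**3 + 3*k**2 + 13*k/3 + 11/4.
Key eq: (-2)·f(k+1) = (1)·f(k) + (k**3 + 3*k**2 + 13*k/3 + 11/4).
Bound: deg f ≤ 3.
A polynomial solution: f(k) = -(4*k**3 + 4*k**2 + 4*k + 3)/12.
Get s_k = R·t_k = (-2)**k*(-4*k**3 - 4*k**2 - 4*k - 3) with R(k) = B(k−1)f(k)/C(k) = -(4*k**3 + 4*k**2 + 4*k + 3)/(12*k**3 + 36*k**2 + 52*k + 33).
s_(k+1) − s_k = (-2)**k*(12*k**3 + 36*k**2 + 52*k + 33) = t_k.
Σ_(k=2)^(10) t_k = s_(11) − s_(2) = 11991040 − (-236) = 11991276.

Σ = 11991276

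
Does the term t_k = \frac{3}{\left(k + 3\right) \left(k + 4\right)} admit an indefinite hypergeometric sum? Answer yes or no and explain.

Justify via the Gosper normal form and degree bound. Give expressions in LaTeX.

The ratio is (k + 3)/(k + 5).
Gosper form: A/B · C(k+1)/C(k) with A=k + 3, B=k + 5, C=1.
Key eq: (k + 3)·f(k+1) = (k + 4)·f(k) + (1).
Bound: deg f ≤ 1.
A polynomial solution: f(k) = k/3.
R(k) = B(k−1)·f(k)/C(k) = k*(k + 4)/3; s_k = R·t_k = k/(k + 3).
Δs = 3/(k**2 + 7*k + 12), as required.

Yes. s_k = \frac{k}{k + 3}.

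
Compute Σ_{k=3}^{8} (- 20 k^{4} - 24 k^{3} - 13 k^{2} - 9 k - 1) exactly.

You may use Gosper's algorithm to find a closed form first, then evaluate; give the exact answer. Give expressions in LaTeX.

Compute t_(k+1)/t_k: get (20*k**4 + 104*k**3 + 205*k**2 + 187*k + 67)/(20*k**4 + 24*k**3 + 13*k**2 + 9*k + 1).
Factor: A=1; B=1; C=k**4 + 6*k**3/5 + 13*k**2/20 + 9*k/20 + 1/20.
Need (1)·f(k+1) − (1)·f(k) = k**4 + 6*k**3/5 + 13*k**2/20 + 9*k/20 + 1/20.
From deg A=0, deg B=0, deg C=4: d=5.
A polynomial solution: f(k) = k*(4*k**4 - 4*k**3 - k**2 + 4*k - 2)/20.
Get s_k = R·t_k = k*(-4*k**4 + 4*k**3 + k**2 - 4*k + 2) with R(k) = B(k−1)f(k)/C(k) = k*(4*k**4 - 4*k**3 - k**2 + 4*k - 2)/(20*k**4 + 24*k**3 + 13*k**2 + 9*k + 1).
Δs = -20*k**4 - 24*k**3 - 13*k**2 - 9*k - 1, as required.
Telescoping: Σ = s_(9) − s_(3) = -209529 − (-651) = -208878.

Σ = -208878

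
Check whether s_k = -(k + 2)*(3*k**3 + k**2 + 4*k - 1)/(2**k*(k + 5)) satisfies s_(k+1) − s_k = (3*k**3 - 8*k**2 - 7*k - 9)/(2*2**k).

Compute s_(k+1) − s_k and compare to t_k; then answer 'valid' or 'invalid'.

Invalid: residual 3*(-3*k**4 - 13*k**3 + 45*k**2 + 36*k + 47)/(2*2**k*(k**2 + 11*k + 30)) ≠ 0.

s_(k+1) = -(k + 3)*(4*k + 3*(k + 1)**3 + (k + 1)**2 + 3)/(2*2**k*(k + 6))
s_(k+1) − s_k = (3*k**5 + 16*k**4 - 44*k**3 - 191*k**2 - 201*k - 129)/(2*2**k*(k**2 + 11*k + 30))
(s_(k+1) − s_k) − t_k = 3*(-3*k**4 - 13*k**3 + 45*k**2 + 36*k + 47)/(2*2**k*(k**2 + 11*k + 30))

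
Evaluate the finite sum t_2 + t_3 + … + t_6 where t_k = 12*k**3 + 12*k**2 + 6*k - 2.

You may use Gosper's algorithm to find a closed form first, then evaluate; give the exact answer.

Σ = 6470

The ratio is (6*k**3 + 24*k**2 + 33*k + 14)/(6*k**3 + 6*k**2 + 3*k - 1).
Gosper form: A/B · C(k+1)/C(k) with A=1, B=1, C=k**3 + k**2 + k/2 - 1/6.
Key eq: (1)·f(k+1) = (1)·f(k) + (k**3 + k**2 + k/2 - 1/6).
Degrees (0,0,3) ⇒ d ≤ 4.
A polynomial solution: f(k) = k*(3*k**3 - 2*k**2 - 3)/12.
Then R = B(k−1)f/C = k*(3*k**3 - 2*k**2 - 3)/(2*(6*k**3 + 6*k**2 + 3*k - 1)), so s_k = R(k)·t_k = k*(3*k**3 - 2*k**2 - 3).
Check: Δs_k = 12*k**3 + 12*k**2 + 6*k - 2. ✓
Evaluate s at k=7 and k=2: 6496 and 26; difference 6470.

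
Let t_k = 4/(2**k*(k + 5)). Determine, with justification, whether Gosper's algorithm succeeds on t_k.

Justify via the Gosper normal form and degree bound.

Ratio r(k) = (k + 5)/(2*(k + 6)).
A = k/2 + 5/2, B = k + 6, C = 1.
Solve (k/2 + 5/2)·f(k+1) − (k + 5)·f(k) = 1.
d = -1 from the (1,1,0) case.
deg f ≤ -1 is impossible — no certificate.

No — key equation has no polynomial f.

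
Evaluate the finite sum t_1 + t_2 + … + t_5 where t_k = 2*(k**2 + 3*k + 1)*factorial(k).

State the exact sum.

Σ = 11514

t_(k+1)/t_k = (k + 1)*(3*k + (k + 1)**2 + 4)/(k**2 + 3*k + 1).
Normal form (A,B,C) = (k + 1, 1, k**2 + 3*k + 1).
Key eq: (k + 1)·f(k+1) = (1)·f(k) + (k**2 + 3*k + 1).
From deg A=1, deg B=0, deg C=2: d=1.
Solve for f: f(k) = k + 2 (degree 1 ≤ 1).
Then R = B(k−1)f/C = (k + 2)/(k**2 + 3*k + 1), so s_k = R(k)·t_k = 2*(k + 2)*factorial(k).
s_(k+1) − s_k = 2*(k**2 + 3*k + 1)*factorial(k) = t_k.
Σ_(k=1)^(5) t_k = s_(6) − s_(1) = 11520 − (6) = 11514.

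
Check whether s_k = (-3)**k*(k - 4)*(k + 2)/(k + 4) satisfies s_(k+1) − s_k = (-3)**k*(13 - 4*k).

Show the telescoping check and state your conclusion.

Invalid: residual 8*(-3)**k*(k**2 + k - 14)/(k**2 + 9*k + 20) ≠ 0.

s_(k+1) = (-3)**(k + 1)*(k**2 - 9)/(k + 5)
s_(k+1) − s_k = (-3)**k*(-4*k**3 - 15*k**2 + 45*k + 148)/(k**2 + 9*k + 20)
(s_(k+1) − s_k) − t_k = 8*(-3)**k*(k**2 + k - 14)/(k**2 + 9*k + 20)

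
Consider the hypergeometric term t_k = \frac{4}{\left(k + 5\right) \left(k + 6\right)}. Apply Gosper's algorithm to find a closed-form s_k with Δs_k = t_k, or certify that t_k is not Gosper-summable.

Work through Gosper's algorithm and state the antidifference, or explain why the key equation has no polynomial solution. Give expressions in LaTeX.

The ratio is (k + 5)/(k + 7).
Factor: A=k + 5; B=k + 7; C=1.
Need (k + 5)·f(k+1) − (k + 6)·f(k) = 1.
Degrees (1,1,0) ⇒ d ≤ 1.
Solving with deg f ≤ 1: f(k) = k/5.
Then R = B(k−1)f/C = k*(k + 6)/5, so s_k = R(k)·t_k = 4*k/(5*(k + 5)).
s_(k+1) − s_k = 4/(k**2 + 11*k + 30) = t_k.

s_k = \frac{4 k}{5 \left(k + 5\right)}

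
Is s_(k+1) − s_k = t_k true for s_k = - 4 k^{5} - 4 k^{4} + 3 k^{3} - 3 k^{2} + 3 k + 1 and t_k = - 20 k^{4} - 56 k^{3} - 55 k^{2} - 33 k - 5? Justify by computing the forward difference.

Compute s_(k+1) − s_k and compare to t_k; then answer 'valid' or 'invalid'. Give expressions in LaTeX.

s_(k+1) = -4*k**5 - 24*k**4 - 53*k**3 - 58*k**2 - 30*k - 4
s_(k+1) − s_k = -20*k**4 - 56*k**3 - 55*k**2 - 33*k - 5
(s_(k+1) − s_k) − t_k = 0

Valid — Δs_k = t_k.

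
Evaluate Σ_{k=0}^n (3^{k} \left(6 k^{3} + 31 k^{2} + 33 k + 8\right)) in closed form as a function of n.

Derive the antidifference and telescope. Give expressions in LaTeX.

S(n) = 9 \cdot 3^{n} n^{3} + 33 \cdot 3^{n} n^{2} + 30 \cdot 3^{n} n + 9 \cdot 3^{n} - 1

Compute t_(k+1)/t_k: get 3*(6*k**3 + 49*k**2 + 113*k + 78)/(6*k**3 + 31*k**2 + 33*k + 8).
Factor: A=3; B=1; C=k**3 + 31*k**2/6 + 11*k/2 + 4/3.
Key eq: (3)·f(k+1) = (1)·f(k) + (k**3 + 31*k**2/6 + 11*k/2 + 4/3).
From deg A=0, deg B=0, deg C=3: d=3.
Match coefficients ⇒ f(k) = (3*k**3 + 2*k**2 - 3*k + 1)/6.
R(k) = B(k−1)·f(k)/C(k) = (3*k**3 + 2*k**2 - 3*k + 1)/((k + 1)*(6*k**2 + 25*k + 8)); s_k = R·t_k = 3**k*(3*k**3 + 2*k**2 - 3*k + 1).
Δs = 3**k*(6*k**3 + 31*k**2 + 33*k + 8), as required.
Telescope: S(n) = s_(n+1) − s_(0) = 3**(n + 1)*(3*n**3 + 11*n**2 + 10*n + 3) − (1) = 9*3**n*n**3 + 33*3**n*n**2 + 30*3**n*n + 9*3**n - 1.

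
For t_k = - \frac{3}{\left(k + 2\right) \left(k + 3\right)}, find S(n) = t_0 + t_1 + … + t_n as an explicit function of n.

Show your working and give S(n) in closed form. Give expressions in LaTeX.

Ratio r(k) = (k + 2)/(k + 4).
Take A(k)=k + 2, B(k)=k + 4, C(k)=1.
f must satisfy (k + 2)·f(k+1) − (k + 3)·f(k) = 1.
From deg A=1, deg B=1, deg C=0: d=1.
Solve for f: f(k) = k/2 (degree 1 ≤ 1).
Then R = B(k−1)f/C = k*(k + 3)/2, so s_k = R(k)·t_k = -3*k/(2*k + 4).
Δs = -3/(k**2 + 5*k + 6), as required.
s_(n+1) = 3*(-n - 1)/(2*(n + 3)) and s_(0) = 0, so S(n) = 3*(-n - 1)/(2*(n + 3)).

S(n) = \frac{3 \left(- n - 1\right)}{2 \left(n + 3\right)}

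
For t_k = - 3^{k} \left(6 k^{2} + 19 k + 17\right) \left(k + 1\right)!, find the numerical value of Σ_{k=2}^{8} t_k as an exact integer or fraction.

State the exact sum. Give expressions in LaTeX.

Step 1: r(k) = 3*(6*k**3 + 43*k**2 + 104*k + 84)/(6*k**2 + 19*k + 17).
A = 3*k + 6, B = 1, C = k**2 + 19*k/6 + 17/6.
Key eq: (3*k + 6)·f(k+1) = (1)·f(k) + (k**2 + 19*k/6 + 17/6).
deg f ≤ 1 (via 1,0,2).
Solve for f: f(k) = (2*k + 1)/6 (degree 1 ≤ 1).
So s_k = (B(k−1)f/C)·t_k = ((2*k + 1)/(6*k**2 + 19*k + 17))·t_k = -3**k*(2*k + 1)*factorial(k + 1).
s_(k+1) − s_k = -3**k*(6*k**2 + 19*k + 17)*factorial(k + 1) = t_k.
Telescoping: Σ = s_(9) − s_(2) = -1357087737600 − (-270) = -1357087737330.

Σ = -1357087737330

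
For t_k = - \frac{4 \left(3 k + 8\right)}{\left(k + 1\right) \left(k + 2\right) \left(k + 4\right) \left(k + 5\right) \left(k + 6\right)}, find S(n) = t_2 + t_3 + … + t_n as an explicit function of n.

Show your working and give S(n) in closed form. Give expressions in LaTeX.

S(n) = \frac{2 \left(- n^{3} - 13 n^{2} - 52 n + 66\right)}{63 \left(n^{3} + 13 n^{2} + 52 n + 60\right)}

t_(k+1)/t_k = (k + 1)*(k + 4)*(3*k + 11)/((k + 3)*(k + 7)*(3*k + 8)).
Take A(k)=k + 1, B(k)=k + 7, C(k)=k**2 + 17*k/3 + 8.
Need (k + 1)·f(k+1) − (k + 6)·f(k) = k**2 + 17*k/3 + 8.
d = 5 from the (1,1,2) case.
Solving with deg f ≤ 5: f(k) = k*(k + 2)*(k + 3)*(k**2 + 10*k + 29)/60.
R(k) = B(k−1)·f(k)/C(k) = k*(k + 2)*(k + 6)*(k**2 + 10*k + 29)/(20*(3*k + 8)); s_k = R·t_k = k*(-k**2 - 10*k - 29)/(5*(k**3 + 10*k**2 + 29*k + 20)).
s_(k+1) − s_k = 4*(-3*k - 8)/(k**5 + 18*k**4 + 121*k**3 + 372*k**2 + 508*k + 240) = t_k.
Σ_(k=2)^n t_k = s_(n+1) − s_(2) = ((-n**3 - 13*n**2 - 52*n - 40)/(5*(n**3 + 13*n**2 + 52*n + 60))) − (-53/315), i.e. 2*(-n**3 - 13*n**2 - 52*n + 66)/(63*(n**3 + 13*n**2 + 52*n + 60)).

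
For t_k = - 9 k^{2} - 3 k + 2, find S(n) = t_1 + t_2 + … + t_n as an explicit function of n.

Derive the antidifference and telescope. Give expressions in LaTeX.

Compute t_(k+1)/t_k: get (3*k + 5)/(3*k - 1).
Normal form (A,B,C) = (1, 1, k**2 + k/3 - 2/9).
f must satisfy (1)·f(k+1) − (1)·f(k) = k**2 + k/3 - 2/9.
From deg A=0, deg B=0, deg C=2: d=3.
Coefficient equations give f(k) = k*(3*k**2 - 3*k - 2)/9.
R(k) = B(k−1)·f(k)/C(k) = k*(3*k**2 - 3*k - 2)/((3*k - 1)*(3*k + 2)); s_k = R·t_k = k*(-3*k**2 + 3*k + 2).
s_(k+1) − s_k = -9*k**2 - 3*k + 2 = t_k.
Telescope: S(n) = s_(n+1) − s_(1) = -3*n**3 - 6*n**2 - n + 2 − (2) = n*(-3*n**2 - 6*n - 1).

S(n) = n \left(- 3 n^{2} - 6 n - 1\right)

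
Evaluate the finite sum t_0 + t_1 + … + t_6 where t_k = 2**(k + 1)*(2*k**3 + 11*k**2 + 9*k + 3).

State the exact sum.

Step 1: r(k) = 2*(2*k**3 + 17*k**2 + 37*k + 25)/(2*k**3 + 11*k**2 + 9*k + 3).
Normal form (A,B,C) = (2, 1, k**3 + 11*k**2/2 + 9*k/2 + 3/2).
Set up (2)·f(k+1) − (1)·f(k) − (k**3 + 11*k**2/2 + 9*k/2 + 3/2) = 0.
Degrees (0,0,3) ⇒ d ≤ 3.
A polynomial solution: f(k) = (2*k**3 - k**2 + k - 1)/2.
Certificate R = B(k−1)f/C = (2*k**3 - k**2 + k - 1)/(2*k**3 + 11*k**2 + 9*k + 3) gives s_k = 2**(k + 1)*(2*k**3 - k**2 + k - 1).
Check: Δs_k = 2**(k + 1)*(2*k**3 + 11*k**2 + 9*k + 3). ✓
Telescoping: Σ = s_(7) − s_(0) = 164608 − (-2) = 164610.

Σ = 164610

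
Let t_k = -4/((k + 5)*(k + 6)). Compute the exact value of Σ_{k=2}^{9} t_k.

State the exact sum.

Compute t_(k+1)/t_k: get (k + 5)/(k + 7).
Normal form (A,B,C) = (k + 5, k + 7, 1).
f must satisfy (k + 5)·f(k+1) − (k + 6)·f(k) = 1.
From deg A=1, deg B=1, deg C=0: d=1.
Coefficient equations give f(k) = k/5.
Get s_k = R·t_k = -4*k/(5*k + 25) with R(k) = B(k−1)f(k)/C(k) = k*(k + 6)/5.
s_(k+1) − s_k = -4/(k**2 + 11*k + 30) = t_k.
Telescoping: Σ = s_(10) − s_(2) = -8/15 − (-8/35) = -32/105.

Σ = -32/105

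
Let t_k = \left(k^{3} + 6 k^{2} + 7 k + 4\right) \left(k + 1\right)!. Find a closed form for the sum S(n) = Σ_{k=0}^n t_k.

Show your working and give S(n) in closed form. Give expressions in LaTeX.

Compute t_(k+1)/t_k: get (k**4 + 11*k**3 + 40*k**2 + 62*k + 36)/(k**3 + 6*k**2 + 7*k + 4).
Take A(k)=k + 2, B(k)=1, C(k)=k**3 + 6*k**2 + 7*k + 4.
f must satisfy (k + 2)·f(k+1) − (1)·f(k) = k**3 + 6*k**2 + 7*k + 4.
From deg A=1, deg B=0, deg C=3: d=2.
Solving with deg f ≤ 2: f(k) = (k - 1)*(k + 4).
R(k) = B(k−1)·f(k)/C(k) = (k - 1)*(k + 4)/(k**3 + 6*k**2 + 7*k + 4); s_k = R·t_k = (k - 1)*(k + 4)*factorial(k + 1).
Δs = (k**3 + 6*k**2 + 7*k + 4)*factorial(k + 1), as required.
s_(n+1) = n*(n + 5)*factorial(n + 2) and s_(0) = -4, so S(n) = n**2*factorial(n + 2) + 5*n*factorial(n + 2) + 4.

S(n) = n^{2} \left(n + 2\right)! + 5 n \left(n + 2\right)! + 4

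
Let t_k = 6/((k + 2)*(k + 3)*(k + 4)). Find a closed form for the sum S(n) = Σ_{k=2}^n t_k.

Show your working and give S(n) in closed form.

S(n) = 3*(n**2 + 7*n - 8)/(20*(n**2 + 7*n + 12))

Step 1: r(k) = (k + 2)/(k + 5).
Normal form (A,B,C) = (k + 2, k + 5, 1).
Set up (k + 2)·f(k+1) − (k + 4)·f(k) − (1) = 0.
Bound: deg f ≤ 2.
Coefficient equations give f(k) = k*(k + 5)/12.
Certificate R = B(k−1)f/C = k*(k + 4)*(k + 5)/12 gives s_k = k*(k + 5)/(2*(k + 2)*(k + 3)).
Δs = 6/(k**3 + 9*k**2 + 26*k + 24), as required.
s_(n+1) = (n**2 + 7*n + 6)/(2*(n**2 + 7*n + 12)) and s_(2) = 7/20, so S(n) = 3*(n**2 + 7*n - 8)/(20*(n**2 + 7*n + 12)).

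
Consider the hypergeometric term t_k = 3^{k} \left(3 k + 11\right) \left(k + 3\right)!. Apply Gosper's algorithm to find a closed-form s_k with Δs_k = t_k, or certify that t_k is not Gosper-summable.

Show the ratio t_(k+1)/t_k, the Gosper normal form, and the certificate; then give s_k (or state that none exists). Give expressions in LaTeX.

s_k = 3^{k} \left(k + 3\right)!

t_(k+1)/t_k = 3*(k + 4)*(3*k + 14)/(3*k + 11).
Take A(k)=3*k + 12, B(k)=1, C(k)=k + 11/3.
f must satisfy (3*k + 12)·f(k+1) − (1)·f(k) = k + 11/3.
deg f ≤ 0 (via 1,0,1).
Match coefficients ⇒ f(k) = 1/3.
Certificate R = B(k−1)f/C = 1/(3*k + 11) gives s_k = 3**k*factorial(k + 3).
Check: Δs_k = 3**k*(3*k + 11)*factorial(k + 3). ✓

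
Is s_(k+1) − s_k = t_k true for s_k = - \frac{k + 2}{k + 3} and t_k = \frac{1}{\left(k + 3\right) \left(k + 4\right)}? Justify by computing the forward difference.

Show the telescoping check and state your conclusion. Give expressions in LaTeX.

Invalid: residual - \frac{2}{k^{2} + 7 k + 12} ≠ 0.

s_(k+1) = (-k - 3)/(k + 4)
s_(k+1) − s_k = -1/(k**2 + 7*k + 12)
(s_(k+1) − s_k) − t_k = -2/(k**2 + 7*k + 12)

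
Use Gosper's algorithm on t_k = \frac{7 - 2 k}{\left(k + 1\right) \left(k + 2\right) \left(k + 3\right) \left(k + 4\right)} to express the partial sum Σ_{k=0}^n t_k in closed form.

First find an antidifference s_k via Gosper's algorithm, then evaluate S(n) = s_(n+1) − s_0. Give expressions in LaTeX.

Ratio r(k) = (k + 1)*(2*k - 5)/((k + 5)*(2*k - 7)).
Factor: A=k + 1; B=k + 5; C=k - 7/2.
f must satisfy (k + 1)·f(k+1) − (k + 4)·f(k) = k - 7/2.
d = 3 from the (1,1,1) case.
Coefficient equations give f(k) = -k*(k**2 + 6*k + 14)/6.
So s_k = (B(k−1)f/C)·t_k = (-k*(k + 4)*(k**2 + 6*k + 14)/(3*(2*k - 7)))·t_k = k*(k**2 + 6*k + 14)/(3*(k + 1)*(k + 2)*(k + 3)).
Verify: (7 - 2*k)/(k**4 + 10*k**3 + 35*k**2 + 50*k + 24) matches t_k.
Evaluate: s_(n+1) = (n**3 + 9*n**2 + 29*n + 21)/(3*(n**3 + 9*n**2 + 26*n + 24)); subtract s_(0) = 0 ⇒ S(n) = (n**3 + 9*n**2 + 29*n + 21)/(3*(n**3 + 9*n**2 + 26*n + 24)).

S(n) = \frac{n^{3} + 9 n^{2} + 29 n + 21}{3 \left(n^{3} + 9 n^{2} + 26 n + 24\right)}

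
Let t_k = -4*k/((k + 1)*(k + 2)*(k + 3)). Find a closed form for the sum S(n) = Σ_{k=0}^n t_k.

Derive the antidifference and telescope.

Step 1: r(k) = (k + 1)**2/(k*(k + 4)).
Gosper form: A/B · C(k+1)/C(k) with A=k + 1, B=k + 4, C=k.
Need (k + 1)·f(k+1) − (k + 3)·f(k) = k.
Degrees (1,1,1) ⇒ d ≤ 2.
A polynomial solution: f(k) = k*(k - 1)/4.
Certificate R = B(k−1)f/C = (k - 1)*(k + 3)/4 gives s_k = k*(1 - k)/((k + 1)*(k + 2)).
s_(k+1) − s_k = -4*k/(k**3 + 6*k**2 + 11*k + 6) = t_k.
Telescope: S(n) = s_(n+1) − s_(0) = n*(-n - 1)/(n**2 + 5*n + 6) − (0) = n*(-n - 1)/(n**2 + 5*n + 6).

S(n) = n*(-n - 1)/(n**2 + 5*n + 6)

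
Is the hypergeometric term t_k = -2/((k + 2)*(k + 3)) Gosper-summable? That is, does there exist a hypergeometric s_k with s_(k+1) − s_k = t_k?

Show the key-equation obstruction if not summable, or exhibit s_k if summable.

Yes. s_k = -k/(k + 2).

t_(k+1)/t_k = (k + 2)/(k + 4).
Gosper form: A/B · C(k+1)/C(k) with A=k + 2, B=k + 4, C=1.
Solve (k + 2)·f(k+1) − (k + 3)·f(k) = 1.
d = 1 from the (1,1,0) case.
Match coefficients ⇒ f(k) = k/2.
Then R = B(k−1)f/C = k*(k + 3)/2, so s_k = R(k)·t_k = -k/(k + 2).
Check: Δs_k = -2/(k**2 + 5*k + 6). ✓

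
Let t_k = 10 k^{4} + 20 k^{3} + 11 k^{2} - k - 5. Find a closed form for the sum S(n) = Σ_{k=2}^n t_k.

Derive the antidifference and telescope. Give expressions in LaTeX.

S(n) = 2 n^{5} + 10 n^{4} + 17 n^{3} + 10 n^{2} - 4 n - 35

t_(k+1)/t_k = (10*k**4 + 60*k**3 + 131*k**2 + 121*k + 35)/(10*k**4 + 20*k**3 + 11*k**2 - k - 5).
Take A(k)=1, B(k)=1, C(k)=k**4 + 2*k**3 + 11*k**2/10 - k/10 - 1/2.
Key eq: (1)·f(k+1) = (1)·f(k) + (k**4 + 2*k**3 + 11*k**2/10 - k/10 - 1/2).
d = 5 from the (0,0,4) case.
Solving with deg f ≤ 5: f(k) = k*(2*k**4 - 3*k**2 - k - 3)/10.
So s_k = (B(k−1)f/C)·t_k = (k*(2*k**4 - 3*k**2 - k - 3)/(10*k**4 + 20*k**3 + 11*k**2 - k - 5))·t_k = k*(2*k**4 - 3*k**2 - k - 3).
Verify: 10*k**4 + 20*k**3 + 11*k**2 - k - 5 matches t_k.
s_(n+1) = 2*n**5 + 10*n**4 + 17*n**3 + 10*n**2 - 4*n - 5 and s_(2) = 30, so S(n) = 2*n**5 + 10*n**4 + 17*n**3 + 10*n**2 - 4*n - 35.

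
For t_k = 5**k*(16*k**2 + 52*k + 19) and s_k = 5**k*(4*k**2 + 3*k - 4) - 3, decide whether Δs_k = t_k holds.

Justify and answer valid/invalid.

Valid: the claim telescopes to t_k.

s_(k+1) = 5**(k + 1)*(3*k + 4*(k + 1)**2 - 1) - 3
s_(k+1) − s_k = 5**k*(16*k**2 + 52*k + 19)
(s_(k+1) − s_k) − t_k = 0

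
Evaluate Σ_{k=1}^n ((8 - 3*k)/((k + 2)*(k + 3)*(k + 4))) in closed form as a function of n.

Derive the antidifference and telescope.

Compute t_(k+1)/t_k: get (k + 2)*(3*k - 5)/((k + 5)*(3*k - 8)).
Normal form (A,B,C) = (k + 2, k + 5, k - 8/3).
Solve (k + 2)·f(k+1) − (k + 4)·f(k) = k - 8/3.
Degrees (1,1,1) ⇒ d ≤ 2.
Coefficient equations give f(k) = -k*(k + 23)/18.
R(k) = B(k−1)·f(k)/C(k) = -k*(k + 4)*(k + 23)/(6*(3*k - 8)); s_k = R·t_k = k*(k + 23)/(6*(k + 2)*(k + 3)).
Check: Δs_k = (8 - 3*k)/(k**3 + 9*k**2 + 26*k + 24). ✓
Evaluate: s_(n+1) = (n**2 + 25*n + 24)/(6*(n**2 + 7*n + 12)); subtract s_(1) = 1/3 ⇒ S(n) = n*(11 - n)/(6*(n**2 + 7*n + 12)).

S(n) = n*(11 - n)/(6*(n**2 + 7*n + 12))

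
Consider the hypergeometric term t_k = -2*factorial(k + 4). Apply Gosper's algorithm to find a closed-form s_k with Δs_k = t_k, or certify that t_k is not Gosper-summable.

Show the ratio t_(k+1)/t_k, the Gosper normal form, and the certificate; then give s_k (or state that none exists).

none (Gosper's algorithm certifies no s_k)

t_(k+1)/t_k = k + 5.
A = k + 5, B = 1, C = 1.
Set up (k + 5)·f(k+1) − (1)·f(k) − (1) = 0.
d = -1 from the (1,0,0) case.
deg f ≤ -1 is impossible — no certificate.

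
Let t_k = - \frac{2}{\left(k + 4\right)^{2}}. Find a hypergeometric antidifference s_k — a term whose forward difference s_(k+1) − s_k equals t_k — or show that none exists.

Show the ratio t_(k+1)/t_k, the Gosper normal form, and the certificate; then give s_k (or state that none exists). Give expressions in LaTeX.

The ratio is (k + 4)**2/(k + 5)**2.
Take A(k)=k**2 + 8*k + 16, B(k)=k**2 + 10*k + 25, C(k)=1.
Set up (k**2 + 8*k + 16)·f(k+1) − (k**2 + 8*k + 16)·f(k) − (1) = 0.
Degrees (2,2,0) ⇒ d ≤ 0.
Write f(k) = c0. Then LHS − RHS = -1, requiring -1 = 0: contradictory. No certificate.

not Gosper-summable; s_k does not exist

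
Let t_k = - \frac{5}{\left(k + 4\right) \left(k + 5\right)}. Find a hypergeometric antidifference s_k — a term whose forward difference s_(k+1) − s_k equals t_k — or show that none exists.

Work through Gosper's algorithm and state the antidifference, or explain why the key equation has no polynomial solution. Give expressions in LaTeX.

The ratio is (k + 4)/(k + 6).
Factor: A=k + 4; B=k + 6; C=1.
Need (k + 4)·f(k+1) − (k + 5)·f(k) = 1.
Degrees (1,1,0) ⇒ d ≤ 1.
Match coefficients ⇒ f(k) = k/4.
Then R = B(k−1)f/C = k*(k + 5)/4, so s_k = R(k)·t_k = -5*k/(4*k + 16).
Verify: -5/(k**2 + 9*k + 20) matches t_k.

s_k = - \frac{5 k}{4 k + 16}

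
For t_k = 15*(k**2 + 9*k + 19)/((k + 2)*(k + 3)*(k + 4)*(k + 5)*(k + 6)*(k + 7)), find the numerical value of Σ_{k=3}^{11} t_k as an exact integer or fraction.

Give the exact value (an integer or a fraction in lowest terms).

Σ = 59/4032

Step 1: r(k) = (k + 2)*(9*k + (k + 1)**2 + 28)/((k + 8)*(k**2 + 9*k + 19)).
Take A(k)=k + 2, B(k)=k + 8, C(k)=k**2 + 9*k + 19.
Key eq: (k + 2)·f(k+1) = (k + 7)·f(k) + (k**2 + 9*k + 19).
Degrees (1,1,2) ⇒ d ≤ 5.
Coefficient equations give f(k) = k*(k + 3)*(k + 5)*(k**2 + 12*k + 44)/144.
R(k) = B(k−1)·f(k)/C(k) = k*(k + 3)*(k + 5)*(k + 7)*(k**2 + 12*k + 44)/(144*(k**2 + 9*k + 19)); s_k = R·t_k = 5*k*(k**2 + 12*k + 44)/(48*(k**3 + 12*k**2 + 44*k + 48)).
Check: Δs_k = 15*(k**2 + 9*k + 19)/(k**6 + 27*k**5 + 295*k**4 + 1665*k**3 + 5104*k**2 + 8028*k + 5040). ✓
Σ_(k=3)^(11) t_k = s_(12) − s_(3) = 415/4032 − (89/1008) = 59/4032.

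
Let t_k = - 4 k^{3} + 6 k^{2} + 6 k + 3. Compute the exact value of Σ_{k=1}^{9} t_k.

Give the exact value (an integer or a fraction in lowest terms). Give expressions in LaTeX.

Compute t_(k+1)/t_k: get (4*k**3 + 6*k**2 - 6*k - 11)/(4*k**3 - 6*k**2 - 6*k - 3).
A = 1, B = 1, C = k**3 - 3*k**2/2 - 3*k/2 - 3/4.
Key eq: (1)·f(k+1) = (1)·f(k) + (k**3 - 3*k**2/2 - 3*k/2 - 3/4).
d = 4 from the (0,0,3) case.
Coefficient equations give f(k) = k*(k**3 - 4*k**2 + k - 1)/4.
Then R = B(k−1)f/C = k*(k**3 - 4*k**2 + k - 1)/(4*k**3 - 6*k**2 - 6*k - 3), so s_k = R(k)·t_k = k*(-k**3 + 4*k**2 - k + 1).
s_(k+1) − s_k = -4*k**3 + 6*k**2 + 6*k + 3 = t_k.
Evaluate s at k=10 and k=1: -6090 and 3; difference -6093.

Σ = -6093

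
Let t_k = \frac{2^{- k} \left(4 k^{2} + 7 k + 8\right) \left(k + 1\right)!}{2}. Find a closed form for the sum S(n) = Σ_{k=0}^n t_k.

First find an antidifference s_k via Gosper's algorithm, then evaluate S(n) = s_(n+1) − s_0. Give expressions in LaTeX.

Ratio r(k) = (k + 2)*(7*k + 4*(k + 1)**2 + 15)/(2*(4*k**2 + 7*k + 8)).
Gosper form: A/B · C(k+1)/C(k) with A=k/2 + 1, B=1, C=k**2 + 7*k/4 + 2.
Set up (k/2 + 1)·f(k+1) − (1)·f(k) − (k**2 + 7*k/4 + 2) = 0.
deg f ≤ 1 (via 1,0,2).
A polynomial solution: f(k) = (4*k + 3)/2.
So s_k = (B(k−1)f/C)·t_k = (2*(4*k + 3)/(4*k**2 + 7*k + 8))·t_k = (4*k + 3)*factorial(k + 1)/2**k.
s_(k+1) − s_k = (4*k**2 + 7*k + 8)*factorial(k + 1)/(2*2**k) = t_k.
Evaluate: s_(n+1) = 2**(-n - 1)*(4*n + 7)*factorial(n + 2); subtract s_(0) = 3 ⇒ S(n) = (-6*2**n + 4*n**3*factorial(n) + 19*n**2*factorial(n) + 29*n*factorial(n) + 14*factorial(n))/(2*2**n).

S(n) = \frac{2^{- n} \left(- 6 \cdot 2^{n} + 4 n^{3} n! + 19 n^{2} n! + 29 n n! + 14 n!\right)}{2}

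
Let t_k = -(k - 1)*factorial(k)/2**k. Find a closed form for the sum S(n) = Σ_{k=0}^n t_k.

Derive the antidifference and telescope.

The ratio is k*(k + 1)/(2*(k - 1)).
Take A(k)=k/2 + 1/2, B(k)=1, C(k)=k - 1.
f must satisfy (k/2 + 1/2)·f(k+1) − (1)·f(k) = k - 1.
From deg A=1, deg B=0, deg C=1: d=0.
A polynomial solution: f(k) = 2.
Certificate R = B(k−1)f/C = 2/(k - 1) gives s_k = -2**(1 - k)*factorial(k).
Δs = -(k - 1)*factorial(k)/2**k, as required.
Σ_(k=0)^n t_k = s_(n+1) − s_(0) = (-factorial(n + 1)/2**n) − (-2), i.e. 2 - factorial(n + 1)/2**n.

S(n) = 2 - factorial(n + 1)/2**n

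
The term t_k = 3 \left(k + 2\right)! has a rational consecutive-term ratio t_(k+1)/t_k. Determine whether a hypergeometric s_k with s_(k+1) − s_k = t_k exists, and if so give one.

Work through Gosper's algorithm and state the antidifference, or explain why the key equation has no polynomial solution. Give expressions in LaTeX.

none — t_k is not Gosper-summable

r(k) = k + 3 after simplifying.
Factor: A=k + 3; B=1; C=1.
f must satisfy (k + 3)·f(k+1) − (1)·f(k) = 1.
deg f ≤ -1 (via 1,0,0).
Bound -1 < 0, so the key equation has no polynomial solution.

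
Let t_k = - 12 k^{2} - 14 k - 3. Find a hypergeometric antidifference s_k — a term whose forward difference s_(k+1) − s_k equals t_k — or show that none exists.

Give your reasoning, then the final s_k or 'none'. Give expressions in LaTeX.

s_k = k \left(- 4 k^{2} - k + 2\right)

r(k) = (12*k**2 + 38*k + 29)/(12*k**2 + 14*k + 3) after simplifying.
Normal form (A,B,C) = (1, 1, k**2 + 7*k/6 + 1/4).
f must satisfy (1)·f(k+1) − (1)·f(k) = k**2 + 7*k/6 + 1/4.
deg f ≤ 3 (via 0,0,2).
Match coefficients ⇒ f(k) = k*(4*k**2 + k - 2)/12.
Get s_k = R·t_k = k*(-4*k**2 - k + 2) with R(k) = B(k−1)f(k)/C(k) = k*(4*k**2 + k - 2)/(12*k**2 + 14*k + 3).
s_(k+1) − s_k = -12*k**2 - 14*k - 3 = t_k.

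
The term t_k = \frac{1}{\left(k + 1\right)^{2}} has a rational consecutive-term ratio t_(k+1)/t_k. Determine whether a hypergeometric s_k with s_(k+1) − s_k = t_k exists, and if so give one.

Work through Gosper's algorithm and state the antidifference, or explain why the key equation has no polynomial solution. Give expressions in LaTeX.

The ratio is (k + 1)**2/(k + 2)**2.
Gosper form: A/B · C(k+1)/C(k) with A=k**2 + 2*k + 1, B=k**2 + 4*k + 4, C=1.
Set up (k**2 + 2*k + 1)·f(k+1) − (k**2 + 2*k + 1)·f(k) − (1) = 0.
Bound: deg f ≤ 0.
Put f(k) = c0: A·f(k+1) − B(k−1)·f(k) − C = -1; need -1 = 0 — inconsistent ⇒ no f, not summable.

none — t_k is not Gosper-summable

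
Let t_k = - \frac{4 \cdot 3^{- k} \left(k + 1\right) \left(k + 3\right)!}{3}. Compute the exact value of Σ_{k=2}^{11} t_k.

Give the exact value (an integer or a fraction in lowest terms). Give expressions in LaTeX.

Σ = -7175129120/729

Step 1: r(k) = (k + 2)*(k + 4)/(3*(k + 1)).
A = k/3 + 4/3, B = 1, C = k + 1.
Set up (k/3 + 4/3)·f(k+1) − (1)·f(k) − (k + 1) = 0.
From deg A=1, deg B=0, deg C=1: d=0.
Coefficient equations give f(k) = 3.
R(k) = B(k−1)·f(k)/C(k) = 3/(k + 1); s_k = R·t_k = -4*factorial(k + 3)/3**k.
Verify: -4*(k + 1)*factorial(k + 3)/(3*3**k) matches t_k.
Σ_(k=2)^(11) t_k = s_(12) − s_(2) = -7175168000/729 − (-160/3) = -7175129120/729.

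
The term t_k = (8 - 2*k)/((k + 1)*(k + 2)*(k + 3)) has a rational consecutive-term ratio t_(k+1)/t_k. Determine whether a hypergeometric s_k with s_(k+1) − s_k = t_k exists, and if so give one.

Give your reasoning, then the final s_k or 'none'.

Ratio r(k) = (k - 3)*(k + 1)/((k - 4)*(k + 4)).
Gosper form: A/B · C(k+1)/C(k) with A=k + 1, B=k + 4, C=k - 4.
Set up (k + 1)·f(k+1) − (k + 3)·f(k) − (k - 4) = 0.
From deg A=1, deg B=1, deg C=1: d=2.
Solve for f: f(k) = -k*(3*k + 13)/4 (degree 2 ≤ 2).
Then R = B(k−1)f/C = -k*(k + 3)*(3*k + 13)/(4*(k - 4)), so s_k = R(k)·t_k = k*(3*k + 13)/(2*(k + 1)*(k + 2)).
s_(k+1) − s_k = 2*(4 - k)/(k**3 + 6*k**2 + 11*k + 6) = t_k.

s_k = k*(3*k + 13)/(2*(k + 1)*(k + 2))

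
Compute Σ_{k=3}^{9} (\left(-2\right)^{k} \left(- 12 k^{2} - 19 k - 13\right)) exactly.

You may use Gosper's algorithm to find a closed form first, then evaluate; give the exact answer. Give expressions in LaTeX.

r(k) = 2*(-12*k**2 - 43*k - 44)/(12*k**2 + 19*k + 13) after simplifying.
Factor: A=-2; B=1; C=k**2 + 19*k/12 + 13/12.
Key eq: (-2)·f(k+1) = (1)·f(k) + (k**2 + 19*k/12 + 13/12).
d = 2 from the (0,0,2) case.
A polynomial solution: f(k) = -(4*k**2 + k + 1)/12.
Get s_k = R·t_k = (-2)**k*(4*k**2 + k + 1) with R(k) = B(k−1)f(k)/C(k) = -(4*k**2 + k + 1)/(12*k**2 + 19*k + 13).
Δs = (-2)**k*(-12*k**2 - 19*k - 13), as required.
Telescoping: Σ = s_(10) − s_(3) = 420864 − (-320) = 421184.

Σ = 421184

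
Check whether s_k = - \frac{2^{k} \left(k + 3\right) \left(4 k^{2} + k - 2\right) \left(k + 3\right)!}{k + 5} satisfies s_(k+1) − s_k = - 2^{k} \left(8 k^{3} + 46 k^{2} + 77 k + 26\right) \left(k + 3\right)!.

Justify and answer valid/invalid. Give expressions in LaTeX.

s_(k+1) = -2**(k + 1)*(k + 4)*(4*k**2 + 9*k + 3)*factorial(k + 4)/(k + 6)
s_(k+1) − s_k = -2**k*(8*k**5 + 118*k**4 + 651*k**3 + 1647*k**2 + 1776*k + 516)*factorial(k + 3)/((k + 5)*(k + 6))
(s_(k+1) − s_k) − t_k = 2**(k + 1)*(8*k**4 + 86*k**3 + 303*k**2 + 410*k + 132)*factorial(k + 3)/((k + 5)*(k + 6))

Invalid: residual \frac{2^{k + 1} \left(8 k^{4} + 86 k^{3} + 303 k^{2} + 410 k + 132\right) \left(k + 3\right)!}{\left(k + 5\right) \left(k + 6\right)} ≠ 0.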